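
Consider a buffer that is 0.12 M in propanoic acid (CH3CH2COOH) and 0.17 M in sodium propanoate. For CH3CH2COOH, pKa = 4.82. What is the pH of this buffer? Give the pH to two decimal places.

pH = 4.97

Henderson–Hasselbalch: pH = pKa + log([CH3CH2COO-]/[CH3CH2COOH]) = 4.82 + log(0.17/0.12)
pH = 4.82 + (+0.151) = 4.97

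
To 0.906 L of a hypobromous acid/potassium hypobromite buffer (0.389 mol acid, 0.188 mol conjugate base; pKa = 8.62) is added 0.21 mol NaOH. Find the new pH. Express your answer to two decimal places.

After neutralization: n(HOBr) = 0.179 mol, n(OBr-) = 0.398 mol.
Henderson–Hasselbalch with mole ratio 0.398/0.179: pH = 8.62 + (+0.347)

pH = 8.97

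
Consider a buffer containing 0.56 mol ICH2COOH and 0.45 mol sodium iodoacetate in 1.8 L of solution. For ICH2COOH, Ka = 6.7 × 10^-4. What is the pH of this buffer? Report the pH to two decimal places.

pKa = −log(6.7 × 10^-4) = 3.174
Henderson–Hasselbalch: pH = pKa + log([ICH2COO-]/[ICH2COOH]) = 3.174 + log(0.45/0.56)
pH = 3.174 + (-0.095) = 3.08

pH = 3.08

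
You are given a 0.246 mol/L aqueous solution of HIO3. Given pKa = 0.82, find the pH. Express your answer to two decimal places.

HIO3 ⇌ IO3- + H+
Ka = 10^(−0.82) = 1.51 × 10^-1
Ka = x²/(0.246 − x) = 1.51 × 10^-1
x is not negligible relative to C₀; solve x² + 0.151·x − 0.0371 = 0.
x = (−Ka + √(Ka² + 4·Ka·C₀))/2 = 1.31 × 10^-1 M
pH = −log(1.31 × 10^-1) = 0.88

pH = 0.88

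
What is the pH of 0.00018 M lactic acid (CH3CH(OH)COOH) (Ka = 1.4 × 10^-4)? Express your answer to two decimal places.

pH = 3.99

CH3CH(OH)COOH ⇌ CH3CH(OH)COO- + H+
Ka = x²/(0.00018 − x) = 1.4 × 10^-4
The 5% rule fails; solving x² + Ka·x − Ka·C₀ = 0 exactly:
x = (−Ka + √(Ka² + 4·Ka·C₀))/2 = 1.03 × 10^-4 M
pH = −log[H+] = −log(1.03 × 10^-4) = 3.99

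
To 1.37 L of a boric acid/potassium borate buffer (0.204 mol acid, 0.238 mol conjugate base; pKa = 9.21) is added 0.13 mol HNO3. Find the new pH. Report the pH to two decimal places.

After neutralization: n(B(OH)3) = 0.334 mol, n(B(OH)4-) = 0.108 mol.
pH = pKa + log([A⁻]/[HA]) = 9.21 + log(0.108/0.334) = 9.21 -0.490

pH = 8.72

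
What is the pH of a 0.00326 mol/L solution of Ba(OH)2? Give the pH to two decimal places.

Ba(OH)2 is a strong base (each formula unit releases 2 OH-); [OH-] = 0.00652 M.
pOH = -log(0.00652) = 2.19
pH = 14.00 - 2.19 = 11.81

pH = 11.81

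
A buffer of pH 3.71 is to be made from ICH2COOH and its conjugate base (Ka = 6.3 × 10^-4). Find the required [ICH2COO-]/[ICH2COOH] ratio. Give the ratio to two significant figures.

ratio = 3.2

pKa = -log(6.3 × 10^-4) = 3.201
pH = pKa + log(r) ⇒ log(r) = 3.71 − 3.201 = +0.509
r = [ICH2COO-]/[ICH2COOH] = 10^(+0.509) = 3.23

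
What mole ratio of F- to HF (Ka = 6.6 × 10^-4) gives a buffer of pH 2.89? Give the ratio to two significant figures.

ratio = 0.51

pKa = -log(6.6 × 10^-4) = 3.180
pH = pKa + log(r) ⇒ log(r) = 2.89 − 3.180 = -0.290
r = [F-]/[HF] = 10^(-0.290) = 0.513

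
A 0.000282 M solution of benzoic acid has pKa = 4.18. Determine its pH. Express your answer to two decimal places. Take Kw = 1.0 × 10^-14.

C6H5COOH ⇌ C6H5COO- + H+
Ka = 10^(−4.18) = 6.61 × 10^-5
From the ICE table, Ka = [H+]²/(0.000282 − [H+]) = 6.61 × 10^-5.
Here C₀/Ka ≈ 4.27, so the small-[H+] approximation fails. Use the quadratic:
[H+] = (−Ka + √(Ka² + 4·Ka·C₀))/2 = 1.07 × 10^-4 M
pH = −log(1.07 × 10^-4) = 3.97

pH = 3.97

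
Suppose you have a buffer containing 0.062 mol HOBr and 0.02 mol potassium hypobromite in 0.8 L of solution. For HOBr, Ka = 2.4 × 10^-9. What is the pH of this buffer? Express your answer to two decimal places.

pH = 8.13

pKa = −log(2.4 × 10^-9) = 8.620
pH = pKa + log([A⁻]/[HA]) = 8.620 + log(0.02/0.062)
pH = 8.620 + (-0.491) = 8.13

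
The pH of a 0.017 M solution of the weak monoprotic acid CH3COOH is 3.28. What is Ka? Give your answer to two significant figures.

[H+] = 10^(-3.28) = 5.25 × 10^-4 M
At equilibrium [HA] = 0.017 − 5.25 × 10^-4 = 1.65 × 10^-2 M
Ka = [H+][A-]/[HA] = (5.25 × 10^-4)² / 1.65 × 10^-2 = 1.7 × 10^-5

Ka = 1.7 × 10^-5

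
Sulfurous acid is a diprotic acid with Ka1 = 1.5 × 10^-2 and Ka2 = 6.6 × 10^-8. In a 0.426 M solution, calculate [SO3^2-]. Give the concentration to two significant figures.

First ionization gives [H+] ≈ [HSO3-] = 7.28 × 10^-2 M.
Second step: Ka2 = [H+][SO3^2-]/[HSO3-] ≈ [SO3^2-] (since [H+] ≈ [HSO3-]).
So [SO3^2-] ≈ Ka2.

6.6 × 10^-8 M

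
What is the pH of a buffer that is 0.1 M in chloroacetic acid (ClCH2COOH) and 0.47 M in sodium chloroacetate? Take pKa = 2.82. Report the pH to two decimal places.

pH = pKa + log([A⁻]/[HA]) = 2.82 + log(0.47/0.1)
pH = 2.82 + (+0.672) = 3.49

pH = 3.49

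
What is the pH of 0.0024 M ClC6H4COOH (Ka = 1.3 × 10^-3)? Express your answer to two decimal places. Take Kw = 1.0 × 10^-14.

pH = 2.91

ClC6H4COOH ⇌ ClC6H4COO- + H+
Ka = [H+]²/(0.0024 − [H+]) = 1.3 × 10^-3
The 5% rule fails; solving [H+]² + Ka·[H+] − Ka·C₀ = 0 exactly:
[H+] = (−Ka + √(Ka² + 4·Ka·C₀))/2 = 1.23 × 10^-3 M
pH = −log(1.23 × 10^-3) = 2.91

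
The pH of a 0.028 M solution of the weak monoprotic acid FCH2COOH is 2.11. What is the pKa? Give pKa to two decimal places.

pKa = 2.53

[H+] = 10^(-2.11) = 7.76 × 10^-3 M
At equilibrium [HA] = 0.028 − 7.76 × 10^-3 = 2.02 × 10^-2 M
Ka = [H+][A-]/[HA] = (7.76 × 10^-3)² / 2.02 × 10^-2 = 2.98 × 10^-3
pKa = -log(2.98 × 10^-3) = 2.53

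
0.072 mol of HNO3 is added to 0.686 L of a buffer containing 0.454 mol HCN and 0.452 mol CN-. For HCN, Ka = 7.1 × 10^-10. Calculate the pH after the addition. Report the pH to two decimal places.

pH = 9.01

After neutralization: n(HCN) = 0.526 mol, n(CN-) = 0.38 mol.
pKa = −log(7.1 × 10^-10) = 9.149
pH = pKa + log([A⁻]/[HA]) = 9.149 + log(0.38/0.526) = 9.149 -0.141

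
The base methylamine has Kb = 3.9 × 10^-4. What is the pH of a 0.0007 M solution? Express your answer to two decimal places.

CH3NH2 + H2O ⇌ CH3NH3+ + OH-
Kb = x²/(0.0007 − x) = 3.9 × 10^-4
The 5% rule fails; solving x² + Kb·x − Kb·C₀ = 0 exactly:
x = (−Kb + √(Kb² + 4·Kb·C₀))/2 = 3.63 × 10^-4 M
pOH = 3.44, so pH = 14.00 − pOH = 10.56

pH = 10.56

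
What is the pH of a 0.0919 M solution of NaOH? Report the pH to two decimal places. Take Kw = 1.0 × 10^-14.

pH = 12.96

NaOH is a strong base; [OH-] = 0.0919 M.
pOH = -log(0.0919) = 1.04
pH = 14.00 - 1.04 = 12.96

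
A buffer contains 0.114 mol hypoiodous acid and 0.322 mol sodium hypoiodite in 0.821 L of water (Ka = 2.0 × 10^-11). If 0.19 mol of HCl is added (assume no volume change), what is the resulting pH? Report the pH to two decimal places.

After neutralization: n(HOI) = 0.304 mol, n(OI-) = 0.132 mol.
pKa = −log(2.0 × 10^-11) = 10.699
pH = pKa + log([A⁻]/[HA]) = 10.699 + log(0.132/0.304) = 10.699 -0.362

pH = 10.34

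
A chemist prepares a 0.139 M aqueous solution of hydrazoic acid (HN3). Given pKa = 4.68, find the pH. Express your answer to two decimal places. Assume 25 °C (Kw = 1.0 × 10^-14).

HN3 ⇌ N3- + H+
Ka = 10^(−4.68) = 2.09 × 10^-5
Let x = [H+] at equilibrium. Ka = x²/(0.139 − x).
Neglecting x in the denominator: x = √(2.09 × 10^-5 × 0.139) = 1.70 × 10^-3 M
(x/C₀ = 1.2% < 5%, so the approximation holds.)
pH = −log(1.70 × 10^-3) = 2.77

pH = 2.77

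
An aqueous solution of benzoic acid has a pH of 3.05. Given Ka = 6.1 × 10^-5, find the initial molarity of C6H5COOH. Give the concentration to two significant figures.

[H+] = 10^(-3.05) = 8.91 × 10^-4 M = x
Ka = x²/(C₀ − x) ⇒ C₀ = x + x²/Ka
C₀ = 8.91 × 10^-4 + (8.91 × 10^-4)²/(6.1 × 10^-5) = 1.39 × 10^-2 M

C₀ = 1.4 × 10^-2 M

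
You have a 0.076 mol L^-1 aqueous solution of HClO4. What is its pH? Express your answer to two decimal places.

HClO4 is a strong acid and dissociates completely, so [H+] = 0.076 M.
pH = -log(0.076) = 1.12

pH = 1.12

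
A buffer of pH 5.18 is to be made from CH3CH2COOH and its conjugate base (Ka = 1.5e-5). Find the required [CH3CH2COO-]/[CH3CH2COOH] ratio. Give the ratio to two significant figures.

ratio = 2.3

pKa = -log(1.5 × 10^-5) = 4.824
pH = pKa + log(r) ⇒ log(r) = 5.18 − 4.824 = +0.356
r = [CH3CH2COO-]/[CH3CH2COOH] = 10^(+0.356) = 2.27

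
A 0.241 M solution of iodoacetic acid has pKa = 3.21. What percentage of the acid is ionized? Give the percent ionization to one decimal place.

ICH2COOH ⇌ ICH2COO- + H+; let x = [H+] at equilibrium.
Ka = 10^(−3.21) = 6.17 × 10^-4
Solve x² + 0.000617x − 0.000149 = 0 → x = 1.19 × 10^-2 M
% ionization = x/C₀ × 100% = 1.19 × 10^-2/0.241 × 100% = 4.9%

4.9%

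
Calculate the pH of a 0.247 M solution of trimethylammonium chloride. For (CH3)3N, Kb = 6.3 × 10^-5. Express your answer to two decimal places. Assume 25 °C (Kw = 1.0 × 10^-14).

pH = 5.20

(CH3)3NH+ is the conjugate acid of the weak base (CH3)3N.
Ka = Kw/Kb = 1.0×10^-14 / 6.3 × 10^-5 = 1.59 × 10^-10
From the ICE table, Ka = [H+]²/(0.247 − [H+]) = 1.59 × 10^-10.
Assume [H+] ≪ 0.247: [H+] ≈ √(1.59 × 10^-10 × 0.247) = 6.27 × 10^-6 M
pH = −log(6.27 × 10^-6) = 5.20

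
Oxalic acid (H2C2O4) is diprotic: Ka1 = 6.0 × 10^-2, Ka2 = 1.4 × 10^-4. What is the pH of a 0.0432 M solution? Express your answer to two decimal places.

Ka1 ≫ Ka2, so treat the first dissociation as the only significant source of H+.
Ka1 = x²/(0.0432 − x) = 6.0 × 10^-2
Solving the quadratic: x = (−Ka1 + √(Ka1² + 4·Ka1·C₀))/2 = 2.91 × 10^-2 M
pH = −log(2.91 × 10^-2) = 1.54

pH = 1.54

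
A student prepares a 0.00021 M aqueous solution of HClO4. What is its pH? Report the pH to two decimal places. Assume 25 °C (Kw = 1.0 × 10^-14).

HClO4 is a strong acid and dissociates completely, so [H+] = 0.00021 M.
pH = -log(0.00021) = 3.68

pH = 3.68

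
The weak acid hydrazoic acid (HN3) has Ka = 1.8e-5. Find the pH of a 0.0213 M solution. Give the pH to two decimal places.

pH = 3.21

HN3 ⇌ N3- + H+
From the ICE table, Ka = [H+]²/(0.0213 − [H+]) = 1.8 × 10^-5.
Assume [H+] ≪ 0.0213: [H+] ≈ √(1.8 × 10^-5 × 0.0213) = 6.19 × 10^-4 M
Check: 2.9% ionized — well under 5%, approximation valid.
pH = −log[H+] = −log(6.19 × 10^-4) = 3.21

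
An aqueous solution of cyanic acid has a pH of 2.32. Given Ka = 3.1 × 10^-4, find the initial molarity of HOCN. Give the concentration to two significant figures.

[H+] = 10^(-2.32) = 4.79 × 10^-3 M = x
Ka = x²/(C₀ − x) ⇒ C₀ = x + x²/Ka
C₀ = 4.79 × 10^-3 + (4.79 × 10^-3)²/(3.1 × 10^-4) = 7.88 × 10^-2 M

C₀ = 7.9 × 10^-2 M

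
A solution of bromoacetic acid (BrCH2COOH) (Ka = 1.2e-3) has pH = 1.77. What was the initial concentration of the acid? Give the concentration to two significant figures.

C₀ = 2.6 × 10^-1 M

[H+] = 10^(-1.77) = 1.70 × 10^-2 M = x
Ka = x²/(C₀ − x) ⇒ C₀ = x + x²/Ka
C₀ = 1.70 × 10^-2 + (1.70 × 10^-2)²/(1.2 × 10^-3) = 2.58 × 10^-1 M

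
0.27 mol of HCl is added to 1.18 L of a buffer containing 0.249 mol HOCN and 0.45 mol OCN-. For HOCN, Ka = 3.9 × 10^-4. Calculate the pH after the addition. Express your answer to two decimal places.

Added H+ converts OCN- to HOCN: HOCN → 0.519 mol, OCN- → 0.18 mol.
pKa = −log(3.9 × 10^-4) = 3.409
pH = pKa + log(n_OCN-/n_HOCN) = 3.409 + log(0.18/0.519) = 3.409 + (-0.460)

pH = 2.95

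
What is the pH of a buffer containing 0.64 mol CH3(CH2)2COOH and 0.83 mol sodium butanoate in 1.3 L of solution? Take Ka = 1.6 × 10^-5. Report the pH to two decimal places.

pKa = −log(1.6 × 10^-5) = 4.796
Henderson–Hasselbalch: pH = pKa + log([CH3(CH2)2COO-]/[CH3(CH2)2COOH]) = 4.796 + log(0.83/0.64)
pH = 4.796 + (+0.113) = 4.91

pH = 4.91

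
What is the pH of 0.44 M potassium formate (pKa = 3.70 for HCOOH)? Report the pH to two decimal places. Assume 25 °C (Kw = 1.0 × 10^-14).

pH = 8.67

HCOO- is the conjugate base of the weak acid HCOOH.
Ka = 10^(−3.70) = 2.00 × 10^-4
Kb = Kw/Ka = 1.0×10^-14 / 2.00 × 10^-4 = 5.00 × 10^-11
Kb = x²/(0.44 − x) = 5.00 × 10^-11
Since Kb ≪ C₀, x ≈ √(Kb·C₀) = 4.69 × 10^-6 M.
(x/C₀ = 0.0011% < 5%, so the approximation holds.)
pOH = 5.33, so pH = 14.00 − pOH = 8.67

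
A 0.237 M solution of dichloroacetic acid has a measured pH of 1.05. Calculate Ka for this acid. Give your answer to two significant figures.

Ka = 5.4 × 10^-2

[H+] = 10^(-1.05) = 8.91 × 10^-2 M
At equilibrium [HA] = 0.237 − 8.91 × 10^-2 = 1.48 × 10^-1 M
Ka = [H+][A-]/[HA] = (8.91 × 10^-2)² / 1.48 × 10^-1 = 5.4 × 10^-2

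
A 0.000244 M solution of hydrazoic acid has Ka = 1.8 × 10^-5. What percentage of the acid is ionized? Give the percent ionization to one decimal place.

23.7%

HN3 ⇌ N3- + H+; let x = [H+] at equilibrium.
Solve x² + 1.8e-05x − 4.39e-09 = 0 → x = 5.79 × 10^-5 M
% ionization = x/C₀ × 100% = 5.79 × 10^-5/0.000244 × 100% = 23.7%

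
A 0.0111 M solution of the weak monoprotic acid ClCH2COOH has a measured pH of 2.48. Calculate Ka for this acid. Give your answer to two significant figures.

[H+] = 10^(-2.48) = 3.31 × 10^-3 M
At equilibrium [HA] = 0.0111 − 3.31 × 10^-3 = 7.79 × 10^-3 M
Ka = [H+][A-]/[HA] = (3.31 × 10^-3)² / 7.79 × 10^-3 = 1.4 × 10^-3

Ka = 1.4 × 10^-3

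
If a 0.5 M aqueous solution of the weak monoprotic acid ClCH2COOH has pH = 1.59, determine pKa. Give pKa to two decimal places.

pKa = 2.86

[H+] = 10^(-1.59) = 2.57 × 10^-2 M
At equilibrium [HA] = 0.5 − 2.57 × 10^-2 = 4.74 × 10^-1 M
Ka = [H+][A-]/[HA] = (2.57 × 10^-2)² / 4.74 × 10^-1 = 1.39 × 10^-3
pKa = -log(1.39 × 10^-3) = 2.86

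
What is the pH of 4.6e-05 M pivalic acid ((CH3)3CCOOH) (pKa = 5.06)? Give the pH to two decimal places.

pH = 4.79

(CH3)3CCOOH ⇌ (CH3)3CCOO- + H+
Ka = 10^(−5.06) = 8.71 × 10^-6
Let x = [H+] at equilibrium. Ka = x²/(4.6e-05 − x).
The 5% rule fails; solving x² + Ka·x − Ka·C₀ = 0 exactly:
x = (−Ka + √(Ka² + 4·Ka·C₀))/2 = 1.61 × 10^-5 M
pH = −log[H+] = −log(1.61 × 10^-5) = 4.79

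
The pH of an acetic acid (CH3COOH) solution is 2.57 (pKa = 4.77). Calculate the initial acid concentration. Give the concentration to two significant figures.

[H+] = 10^(-2.57) = 2.69 × 10^-3 M = x
Ka = 10^(−4.77) = 1.70 × 10^-5
Ka = x²/(C₀ − x) ⇒ C₀ = x + x²/Ka
C₀ = 2.69 × 10^-3 + (2.69 × 10^-3)²/(1.70 × 10^-5) = 4.28 × 10^-1 M

C₀ = 4.3 × 10^-1 M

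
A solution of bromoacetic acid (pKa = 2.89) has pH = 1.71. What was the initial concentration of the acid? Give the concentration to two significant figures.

C₀ = 3.1 × 10^-1 M

[H+] = 10^(-1.71) = 1.95 × 10^-2 M = x
Ka = 10^(−2.89) = 1.29 × 10^-3
Ka = x²/(C₀ − x) ⇒ C₀ = x + x²/Ka
C₀ = 1.95 × 10^-2 + (1.95 × 10^-2)²/(1.29 × 10^-3) = 3.14 × 10^-1 M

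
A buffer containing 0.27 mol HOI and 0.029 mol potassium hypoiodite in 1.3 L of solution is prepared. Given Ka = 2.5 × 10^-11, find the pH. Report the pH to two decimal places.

pKa = −log(2.5 × 10^-11) = 10.602
Henderson–Hasselbalch: pH = pKa + log([OI-]/[HOI]) = 10.602 + log(0.029/0.27)
pH = 10.602 + (-0.969) = 9.63

pH = 9.63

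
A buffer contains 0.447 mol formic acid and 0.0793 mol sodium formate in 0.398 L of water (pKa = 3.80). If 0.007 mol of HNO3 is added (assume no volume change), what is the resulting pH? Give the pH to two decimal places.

pH = 3.00

After neutralization: n(HCOOH) = 0.454 mol, n(HCOO-) = 0.0723 mol.
pH = pKa + log(n_HCOO-/n_HCOOH) = 3.80 + log(0.0723/0.454) = 3.80 + (-0.798)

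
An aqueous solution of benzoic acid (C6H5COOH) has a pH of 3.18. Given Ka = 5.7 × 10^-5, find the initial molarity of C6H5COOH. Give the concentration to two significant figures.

C₀ = 8.3 × 10^-3 M

[H+] = 10^(-3.18) = 6.61 × 10^-4 M = x
Ka = x²/(C₀ − x) ⇒ C₀ = x + x²/Ka
C₀ = 6.61 × 10^-4 + (6.61 × 10^-4)²/(5.7 × 10^-5) = 8.33 × 10^-3 M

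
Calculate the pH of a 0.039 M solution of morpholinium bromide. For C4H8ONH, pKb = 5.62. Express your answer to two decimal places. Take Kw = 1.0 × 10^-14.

C4H8ONH2+ is the conjugate acid of the weak base C4H8ONH.
Kb = 10^(−5.62) = 2.40 × 10^-6
Ka = Kw/Kb = 1.0×10^-14 / 2.40 × 10^-6 = 4.17 × 10^-9
From the ICE table, Ka = [H+]²/(0.039 − [H+]) = 4.17 × 10^-9.
Neglecting [H+] in the denominator: [H+] = √(4.17 × 10^-9 × 0.039) = 1.28 × 10^-5 M
Check: 0.033% ionized — well under 5%, approximation valid.
pH = −log[H+] = −log(1.28 × 10^-5) = 4.89

pH = 4.89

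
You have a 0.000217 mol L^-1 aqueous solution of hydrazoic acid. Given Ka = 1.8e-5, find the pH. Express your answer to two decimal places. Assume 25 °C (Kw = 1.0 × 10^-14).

pH = 4.27

HN3 ⇌ N3- + H+
Ka = x²/(0.000217 − x) = 1.8 × 10^-5
The 5% rule fails; solving x² + Ka·x − Ka·C₀ = 0 exactly:
x = [−1.8e-05 + √(1.8e-05² + 1.56e-08)]/2 = 5.41 × 10^-5 M
pH = −log[H+] = −log(5.41 × 10^-5) = 4.27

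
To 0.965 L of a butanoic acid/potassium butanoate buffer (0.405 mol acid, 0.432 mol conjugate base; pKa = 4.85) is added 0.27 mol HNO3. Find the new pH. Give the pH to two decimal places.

pH = 4.23

After neutralization: n(CH3(CH2)2COOH) = 0.675 mol, n(CH3(CH2)2COO-) = 0.162 mol.
pH = pKa + log(n_CH3(CH2)2COO-/n_CH3(CH2)2COOH) = 4.85 + log(0.162/0.675) = 4.85 + (-0.620)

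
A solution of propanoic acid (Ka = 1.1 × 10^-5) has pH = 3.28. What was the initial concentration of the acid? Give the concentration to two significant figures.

C₀ = 2.6 × 10^-2 M

[H+] = 10^(-3.28) = 5.25 × 10^-4 M = x
Ka = x²/(C₀ − x) ⇒ C₀ = x + x²/Ka
C₀ = 5.25 × 10^-4 + (5.25 × 10^-4)²/(1.1 × 10^-5) = 2.56 × 10^-2 M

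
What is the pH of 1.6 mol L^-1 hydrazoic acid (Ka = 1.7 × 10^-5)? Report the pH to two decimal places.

HN3 ⇌ N3- + H+
Ka = [H+]²/(1.6 − [H+]) = 1.7 × 10^-5
Since Ka ≪ C₀, [H+] ≈ √(Ka·C₀) = 5.22 × 10^-3 M.
pH = −log(5.22 × 10^-3) = 2.28

pH = 2.28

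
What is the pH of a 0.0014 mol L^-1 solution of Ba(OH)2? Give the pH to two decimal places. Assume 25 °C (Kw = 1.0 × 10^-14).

Ba(OH)2 is a strong base (each formula unit releases 2 OH-); [OH-] = 0.0028 M.
pOH = -log(0.0028) = 2.55
pH = 14.00 - 2.55 = 11.45

pH = 11.45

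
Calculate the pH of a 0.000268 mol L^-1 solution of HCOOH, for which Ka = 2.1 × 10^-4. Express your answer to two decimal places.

HCOOH ⇌ HCOO- + H+
From the ICE table, Ka = x²/(0.000268 − x) = 2.1 × 10^-4.
Here C₀/Ka ≈ 1.28, so the small-x approximation fails. Use the quadratic:
x = (−Ka + √(Ka² + 4·Ka·C₀))/2 = 1.54 × 10^-4 M
pH = −log(1.54 × 10^-4) = 3.81

pH = 3.81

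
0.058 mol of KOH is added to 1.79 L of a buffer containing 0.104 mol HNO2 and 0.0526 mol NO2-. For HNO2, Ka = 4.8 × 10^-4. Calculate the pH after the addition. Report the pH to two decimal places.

pH = 3.70

OH- converts HNO2 to NO2-: HNO2 → 0.046 mol, NO2- → 0.111 mol.
pKa = −log(4.8 × 10^-4) = 3.319
pH = pKa + log([A⁻]/[HA]) = 3.319 + log(0.111/0.046) = 3.319 +0.383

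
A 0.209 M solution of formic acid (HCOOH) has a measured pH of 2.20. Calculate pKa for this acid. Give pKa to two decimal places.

pKa = 3.71

[H+] = 10^(-2.20) = 6.31 × 10^-3 M
At equilibrium [HA] = 0.209 − 6.31 × 10^-3 = 2.03 × 10^-1 M
Ka = [H+][A-]/[HA] = (6.31 × 10^-3)² / 2.03 × 10^-1 = 1.96 × 10^-4
pKa = -log(1.96 × 10^-4) = 3.71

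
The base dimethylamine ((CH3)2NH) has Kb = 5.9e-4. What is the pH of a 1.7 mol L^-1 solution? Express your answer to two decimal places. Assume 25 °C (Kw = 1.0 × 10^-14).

(CH3)2NH + H2O ⇌ (CH3)2NH2+ + OH-
Kb = [OH-]²/(1.7 − [OH-]) = 5.9 × 10^-4
Neglecting [OH-] in the denominator: [OH-] = √(5.9 × 10^-4 × 1.7) = 3.17 × 10^-2 M
pOH = 1.50, so pH = 14.00 − pOH = 12.50

pH = 12.50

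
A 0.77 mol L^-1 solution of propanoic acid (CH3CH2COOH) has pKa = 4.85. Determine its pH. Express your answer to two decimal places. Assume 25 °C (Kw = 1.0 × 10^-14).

CH3CH2COOH ⇌ CH3CH2COO- + H+
Ka = 10^(−4.85) = 1.41 × 10^-5
From the ICE table, Ka = x²/(0.77 − x) = 1.41 × 10^-5.
Since Ka ≪ C₀, x ≈ √(Ka·C₀) = 3.29 × 10^-3 M.
pH = −log(3.29 × 10^-3) = 2.48

pH = 2.48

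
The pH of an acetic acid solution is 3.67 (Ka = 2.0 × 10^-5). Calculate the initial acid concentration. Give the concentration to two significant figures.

[H+] = 10^(-3.67) = 2.14 × 10^-4 M = x
Ka = x²/(C₀ − x) ⇒ C₀ = x + x²/Ka
C₀ = 2.14 × 10^-4 + (2.14 × 10^-4)²/(2.0 × 10^-5) = 2.50 × 10^-3 M

C₀ = 2.5 × 10^-3 M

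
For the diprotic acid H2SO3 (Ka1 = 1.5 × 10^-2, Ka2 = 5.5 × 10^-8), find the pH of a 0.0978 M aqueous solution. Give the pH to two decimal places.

Since Ka1 ≫ Ka2, the first ionization dominates [H+].
Ka1 = x²/(0.0978 − x) = 1.5 × 10^-2
Solving the quadratic: x = (−Ka1 + √(Ka1² + 4·Ka1·C₀))/2 = 3.15 × 10^-2 M
pH = −log(3.15 × 10^-2) = 1.50

pH = 1.50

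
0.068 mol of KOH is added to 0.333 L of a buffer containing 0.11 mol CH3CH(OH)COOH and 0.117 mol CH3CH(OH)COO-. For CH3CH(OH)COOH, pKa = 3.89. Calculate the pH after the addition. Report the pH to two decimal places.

pH = 4.53

After neutralization: n(CH3CH(OH)COOH) = 0.042 mol, n(CH3CH(OH)COO-) = 0.185 mol.
pH = pKa + log([A⁻]/[HA]) = 3.89 + log(0.185/0.042) = 3.89 +0.644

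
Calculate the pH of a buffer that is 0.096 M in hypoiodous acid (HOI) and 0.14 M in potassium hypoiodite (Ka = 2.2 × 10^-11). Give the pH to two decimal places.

pH = 10.82

pKa = −log(2.2 × 10^-11) = 10.658
pH = pKa + log([A⁻]/[HA]) = 10.658 + log(0.14/0.096)
pH = 10.658 + (+0.164) = 10.82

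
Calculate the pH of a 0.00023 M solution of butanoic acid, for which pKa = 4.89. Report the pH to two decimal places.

CH3(CH2)2COOH ⇌ CH3(CH2)2COO- + H+
Ka = 10^(−4.89) = 1.29 × 10^-5
Ka = x²/(0.00023 − x) = 1.29 × 10^-5
x is not negligible relative to C₀; solve x² + 1.29e-05·x − 2.97e-09 = 0.
x = (−Ka + √(Ka² + 4·Ka·C₀))/2 = 4.84 × 10^-5 M
pH = −log[H+] = −log(4.84 × 10^-5) = 4.32

pH = 4.32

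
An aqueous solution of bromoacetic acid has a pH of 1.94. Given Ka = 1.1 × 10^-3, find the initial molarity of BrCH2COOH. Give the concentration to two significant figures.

[H+] = 10^(-1.94) = 1.15 × 10^-2 M = x
Ka = x²/(C₀ − x) ⇒ C₀ = x + x²/Ka
C₀ = 1.15 × 10^-2 + (1.15 × 10^-2)²/(1.1 × 10^-3) = 1.32 × 10^-1 M

C₀ = 1.3 × 10^-1 M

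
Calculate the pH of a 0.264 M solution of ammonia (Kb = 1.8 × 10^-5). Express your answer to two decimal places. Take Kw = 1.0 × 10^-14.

NH3 + H2O ⇌ NH4+ + OH-
From the ICE table, Kb = x²/(0.264 − x) = 1.8 × 10^-5.
Since Kb ≪ C₀, x ≈ √(Kb·C₀) = 2.18 × 10^-3 M.
Check: 0.83% ionized — well under 5%, approximation valid.
pOH = 2.66, so pH = 14.00 − pOH = 11.34

pH = 11.34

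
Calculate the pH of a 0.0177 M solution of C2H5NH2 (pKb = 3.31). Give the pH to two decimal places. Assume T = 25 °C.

C2H5NH2 + H2O ⇌ C2H5NH3+ + OH-
Kb = 10^(−3.31) = 4.90 × 10^-4
Kb = [OH-]²/(0.0177 − [OH-]) = 4.90 × 10^-4
[OH-] is not negligible relative to C₀; solve [OH-]² + 0.00049·[OH-] − 8.67e-06 = 0.
[OH-] = [−0.00049 + √(0.00049² + 3.47e-05)]/2 = 2.71 × 10^-3 M
pOH = 2.57, so pH = 14.00 − pOH = 11.43

pH = 11.43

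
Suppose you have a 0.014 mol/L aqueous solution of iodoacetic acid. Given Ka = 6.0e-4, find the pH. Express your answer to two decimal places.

ICH2COOH ⇌ ICH2COO- + H+
From the ICE table, Ka = [H+]²/(0.014 − [H+]) = 6.0 × 10^-4.
The 5% rule fails; solving [H+]² + Ka·[H+] − Ka·C₀ = 0 exactly:
[H+] = (−Ka + √(Ka² + 4·Ka·C₀))/2 = 2.61 × 10^-3 M
pH = −log(2.61 × 10^-3) = 2.58

pH = 2.58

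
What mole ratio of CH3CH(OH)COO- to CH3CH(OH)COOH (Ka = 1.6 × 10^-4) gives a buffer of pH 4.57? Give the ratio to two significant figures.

pKa = -log(1.6 × 10^-4) = 3.796
pH = pKa + log(r) ⇒ log(r) = 4.57 − 3.796 = +0.774
r = [CH3CH(OH)COO-]/[CH3CH(OH)COOH] = 10^(+0.774) = 5.94

ratio = 5.9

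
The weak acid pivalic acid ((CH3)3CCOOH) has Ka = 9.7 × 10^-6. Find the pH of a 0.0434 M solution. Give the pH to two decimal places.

(CH3)3CCOOH ⇌ (CH3)3CCOO- + H+
From the ICE table, Ka = x²/(0.0434 − x) = 9.7 × 10^-6.
Neglecting x in the denominator: x = √(9.7 × 10^-6 × 0.0434) = 6.49 × 10^-4 M
Check: 1.5% ionized — well under 5%, approximation valid.
pH = −log(6.49 × 10^-4) = 3.19

pH = 3.19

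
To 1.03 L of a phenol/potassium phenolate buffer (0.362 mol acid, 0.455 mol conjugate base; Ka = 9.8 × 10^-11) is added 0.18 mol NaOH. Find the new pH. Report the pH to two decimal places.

After neutralization: n(C6H5OH) = 0.182 mol, n(C6H5O-) = 0.635 mol.
pKa = −log(9.8 × 10^-11) = 10.009
Henderson–Hasselbalch with mole ratio 0.635/0.182: pH = 10.009 + (+0.543)

pH = 10.55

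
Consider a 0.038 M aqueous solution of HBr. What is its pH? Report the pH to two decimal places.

pH = 1.42

HBr is a strong acid and dissociates completely, so [H+] = 0.038 M.
pH = -log(0.038) = 1.42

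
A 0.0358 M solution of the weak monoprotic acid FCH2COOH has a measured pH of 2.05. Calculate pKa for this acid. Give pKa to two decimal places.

[H+] = 10^(-2.05) = 8.91 × 10^-3 M
At equilibrium [HA] = 0.0358 − 8.91 × 10^-3 = 2.69 × 10^-2 M
Ka = [H+][A-]/[HA] = (8.91 × 10^-3)² / 2.69 × 10^-2 = 2.95 × 10^-3
pKa = -log(2.95 × 10^-3) = 2.53

pKa = 2.53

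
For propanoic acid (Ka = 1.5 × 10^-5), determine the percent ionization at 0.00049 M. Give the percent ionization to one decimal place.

CH3CH2COOH ⇌ CH3CH2COO- + H+; let x = [H+] at equilibrium.
Ka = x²/(C₀ − x); solving the quadratic gives x = 7.86 × 10^-5 M.
% ionization = x/C₀ × 100% = 7.86 × 10^-5/0.00049 × 100% = 16.0%

16.0%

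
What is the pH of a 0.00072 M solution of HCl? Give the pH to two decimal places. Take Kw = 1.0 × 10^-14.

HCl is a strong acid and dissociates completely, so [H+] = 0.00072 M.
pH = -log(0.00072) = 3.14

pH = 3.14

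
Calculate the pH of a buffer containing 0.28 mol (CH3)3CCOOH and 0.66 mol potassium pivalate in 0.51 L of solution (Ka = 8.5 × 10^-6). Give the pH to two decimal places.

pKa = −log(8.5 × 10^-6) = 5.071
pH = pKa + log([A⁻]/[HA]) = 5.071 + log(0.66/0.28)
pH = 5.071 + (+0.372) = 5.44

pH = 5.44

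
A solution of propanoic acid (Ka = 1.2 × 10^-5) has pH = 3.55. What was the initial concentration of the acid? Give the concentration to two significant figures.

C₀ = 6.9 × 10^-3 M

[H+] = 10^(-3.55) = 2.82 × 10^-4 M = x
Ka = x²/(C₀ − x) ⇒ C₀ = x + x²/Ka
C₀ = 2.82 × 10^-4 + (2.82 × 10^-4)²/(1.2 × 10^-5) = 6.91 × 10^-3 M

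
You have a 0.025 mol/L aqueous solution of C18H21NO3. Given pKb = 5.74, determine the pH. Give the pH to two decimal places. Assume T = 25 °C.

pH = 10.33

C18H21NO3 + H2O ⇌ C18H22NO3+ + OH-
Kb = 10^(−5.74) = 1.82 × 10^-6
From the ICE table, Kb = [OH-]²/(0.025 − [OH-]) = 1.82 × 10^-6.
Neglecting [OH-] in the denominator: [OH-] = √(1.82 × 10^-6 × 0.025) = 2.13 × 10^-4 M
Check: 0.85% ionized — well under 5%, approximation valid.
pOH = 3.67, so pH = 14.00 − pOH = 10.33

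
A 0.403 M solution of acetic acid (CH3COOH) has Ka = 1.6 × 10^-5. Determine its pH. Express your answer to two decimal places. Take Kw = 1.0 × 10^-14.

CH3COOH ⇌ CH3COO- + H+
Let x = [H+] at equilibrium. Ka = x²/(0.403 − x).
Neglecting x in the denominator: x = √(1.6 × 10^-5 × 0.403) = 2.54 × 10^-3 M
(x/C₀ = 0.63% < 5%, so the approximation holds.)
pH = −log[H+] = −log(2.54 × 10^-3) = 2.60

pH = 2.60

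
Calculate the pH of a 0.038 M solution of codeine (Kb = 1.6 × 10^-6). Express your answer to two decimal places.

pH = 10.39

C18H21NO3 + H2O ⇌ C18H22NO3+ + OH-
From the ICE table, Kb = x²/(0.038 − x) = 1.6 × 10^-6.
Assume x ≪ 0.038: x ≈ √(1.6 × 10^-6 × 0.038) = 2.47 × 10^-4 M
(x/C₀ = 0.65% < 5%, so the approximation holds.)
pOH = −log(2.47 × 10^-4) = 3.61; pH = 14.00 − 3.61 = 10.39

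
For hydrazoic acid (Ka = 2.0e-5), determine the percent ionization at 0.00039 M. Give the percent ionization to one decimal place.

20.2%

HN3 ⇌ N3- + H+; let x = [H+] at equilibrium.
Ka = x²/(C₀ − x); solving the quadratic gives x = 7.89 × 10^-5 M.
Fraction ionized = 7.89 × 10^-5 / 0.00039 = 0.2023 → 20.2%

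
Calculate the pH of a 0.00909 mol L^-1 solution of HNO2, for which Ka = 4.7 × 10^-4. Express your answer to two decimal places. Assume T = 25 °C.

pH = 2.73

HNO2 ⇌ NO2- + H+
Ka = x²/(0.00909 − x) = 4.7 × 10^-4
Here C₀/Ka ≈ 19.3, so the small-x approximation fails. Use the quadratic:
x = [−0.00047 + √(0.00047² + 1.71e-05)]/2 = 1.85 × 10^-3 M
pH = −log[H+] = −log(1.85 × 10^-3) = 2.73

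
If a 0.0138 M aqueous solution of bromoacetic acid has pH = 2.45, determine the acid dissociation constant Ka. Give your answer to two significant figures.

Ka = 1.2 × 10^-3

[H+] = 10^(-2.45) = 3.55 × 10^-3 M
At equilibrium [HA] = 0.0138 − 3.55 × 10^-3 = 1.02 × 10^-2 M
Ka = [H+][A-]/[HA] = (3.55 × 10^-3)² / 1.02 × 10^-2 = 1.2 × 10^-3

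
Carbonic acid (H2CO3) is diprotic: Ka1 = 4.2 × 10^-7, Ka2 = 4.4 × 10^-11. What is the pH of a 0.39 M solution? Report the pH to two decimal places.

Since Ka1 ≫ Ka2, the first ionization dominates [H+].
Ka1 = x²/(0.39 − x) = 4.2 × 10^-7
x ≈ √(4.2 × 10^-7 × 0.39) = 4.05 × 10^-4 M
pH = −log(4.05 × 10^-4) = 3.39

pH = 3.39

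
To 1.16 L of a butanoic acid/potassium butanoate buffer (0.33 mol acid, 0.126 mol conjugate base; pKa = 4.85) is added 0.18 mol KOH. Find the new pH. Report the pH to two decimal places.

pH = 5.16

OH- converts CH3(CH2)2COOH to CH3(CH2)2COO-: CH3(CH2)2COOH → 0.15 mol, CH3(CH2)2COO- → 0.306 mol.
Henderson–Hasselbalch with mole ratio 0.306/0.15: pH = 4.85 + (+0.310)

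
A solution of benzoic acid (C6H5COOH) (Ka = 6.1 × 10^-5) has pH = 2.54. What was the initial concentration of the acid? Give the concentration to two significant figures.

C₀ = 1.4 × 10^-1 M

[H+] = 10^(-2.54) = 2.88 × 10^-3 M = x
Ka = x²/(C₀ − x) ⇒ C₀ = x + x²/Ka
C₀ = 2.88 × 10^-3 + (2.88 × 10^-3)²/(6.1 × 10^-5) = 1.39 × 10^-1 M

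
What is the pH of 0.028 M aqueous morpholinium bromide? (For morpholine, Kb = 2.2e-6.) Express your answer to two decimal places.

pH = 4.95

C4H8ONH2+ is the conjugate acid of the weak base C4H8ONH.
Ka = Kw/Kb = 1.0×10^-14 / 2.2 × 10^-6 = 4.55 × 10^-9
Ka = [H+]²/(0.028 − [H+]) = 4.55 × 10^-9
Assume [H+] ≪ 0.028: [H+] ≈ √(4.55 × 10^-9 × 0.028) = 1.13 × 10^-5 M
pH = −log(1.13 × 10^-5) = 4.95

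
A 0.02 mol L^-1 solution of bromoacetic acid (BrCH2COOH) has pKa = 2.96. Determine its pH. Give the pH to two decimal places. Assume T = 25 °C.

pH = 2.38

BrCH2COOH ⇌ BrCH2COO- + H+
Ka = 10^(−2.96) = 1.10 × 10^-3
From the ICE table, Ka = x²/(0.02 − x) = 1.10 × 10^-3.
The 5% rule fails; solving x² + Ka·x − Ka·C₀ = 0 exactly:
x = [−0.0011 + √(0.0011² + 8.8e-05)]/2 = 4.17 × 10^-3 M
pH = −log(4.17 × 10^-3) = 2.38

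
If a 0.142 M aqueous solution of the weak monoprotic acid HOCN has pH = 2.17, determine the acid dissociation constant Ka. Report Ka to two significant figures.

Ka = 3.4 × 10^-4

[H+] = 10^(-2.17) = 6.76 × 10^-3 M
At equilibrium [HA] = 0.142 − 6.76 × 10^-3 = 1.35 × 10^-1 M
Ka = [H+][A-]/[HA] = (6.76 × 10^-3)² / 1.35 × 10^-1 = 3.4 × 10^-4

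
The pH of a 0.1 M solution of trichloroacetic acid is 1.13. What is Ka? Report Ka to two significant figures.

[H+] = 10^(-1.13) = 7.41 × 10^-2 M
At equilibrium [HA] = 0.1 − 7.41 × 10^-2 = 2.59 × 10^-2 M
Ka = [H+][A-]/[HA] = (7.41 × 10^-2)² / 2.59 × 10^-2 = 2.1 × 10^-1

Ka = 2.1 × 10^-1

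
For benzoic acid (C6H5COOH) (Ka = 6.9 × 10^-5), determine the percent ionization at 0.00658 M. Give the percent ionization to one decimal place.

C6H5COOH ⇌ C6H5COO- + H+; let x = [H+] at equilibrium.
Ka = x²/(C₀ − x); solving the quadratic gives x = 6.40 × 10^-4 M.
% ionization = x/C₀ × 100% = 6.40 × 10^-4/0.00658 × 100% = 9.7%

9.7%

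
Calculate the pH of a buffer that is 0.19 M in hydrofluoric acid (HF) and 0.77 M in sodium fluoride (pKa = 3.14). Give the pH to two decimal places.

pH = 3.75

Using pH = pKa + log([base]/[acid]) with [base]/[acid] = 0.77/0.19:
pH = 3.14 + (+0.608) = 3.75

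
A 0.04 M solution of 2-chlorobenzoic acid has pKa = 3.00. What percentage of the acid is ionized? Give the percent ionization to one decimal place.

14.6%

ClC6H4COOH ⇌ ClC6H4COO- + H+; let x = [H+] at equilibrium.
Ka = 10^(−3.00) = 1.00 × 10^-3
Solve x² + 0.001x − 4e-05 = 0 → x = 5.84 × 10^-3 M
Fraction ionized = 5.84 × 10^-3 / 0.04 = 0.1460 → 14.6%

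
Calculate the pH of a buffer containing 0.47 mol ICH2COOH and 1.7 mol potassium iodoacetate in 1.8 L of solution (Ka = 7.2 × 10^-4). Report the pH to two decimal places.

pKa = −log(7.2 × 10^-4) = 3.143
Using pH = pKa + log([base]/[acid]) with [base]/[acid] = 1.7/0.47:
pH = 3.143 + (+0.558) = 3.70

pH = 3.70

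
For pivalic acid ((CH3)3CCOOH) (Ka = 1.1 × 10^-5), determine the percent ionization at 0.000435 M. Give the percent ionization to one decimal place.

14.7%

(CH3)3CCOOH ⇌ (CH3)3CCOO- + H+; let x = [H+] at equilibrium.
Solve x² + 1.1e-05x − 4.78e-09 = 0 → x = 6.39 × 10^-5 M
Fraction ionized = 6.39 × 10^-5 / 0.000435 = 0.1469 → 14.7%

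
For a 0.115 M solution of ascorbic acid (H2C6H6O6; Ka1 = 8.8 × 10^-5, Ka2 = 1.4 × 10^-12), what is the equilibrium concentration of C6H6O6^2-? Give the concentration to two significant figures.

First ionization gives [H+] ≈ [HC6H6O6-] = 3.18 × 10^-3 M.
Second step: Ka2 = [H+][C6H6O6^2-]/[HC6H6O6-] ≈ [C6H6O6^2-] (since [H+] ≈ [HC6H6O6-]).
So [C6H6O6^2-] ≈ Ka2.

1.4 × 10^-12 M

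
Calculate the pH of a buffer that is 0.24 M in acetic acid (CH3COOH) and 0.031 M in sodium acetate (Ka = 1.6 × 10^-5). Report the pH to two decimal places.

pKa = −log(1.6 × 10^-5) = 4.796
Henderson–Hasselbalch: pH = pKa + log([CH3COO-]/[CH3COOH]) = 4.796 + log(0.031/0.24)
pH = 4.796 + (-0.889) = 3.91

pH = 3.91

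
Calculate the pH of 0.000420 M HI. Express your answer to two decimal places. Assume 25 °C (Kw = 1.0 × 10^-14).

pH = 3.38

HI is a strong acid and dissociates completely, so [H+] = 0.000420 M.
pH = -log(0.00042) = 3.38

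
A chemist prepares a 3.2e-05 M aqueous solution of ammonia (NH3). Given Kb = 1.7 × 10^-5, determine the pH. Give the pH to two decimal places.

NH3 + H2O ⇌ NH4+ + OH-
Kb = [OH-]²/(3.2e-05 − [OH-]) = 1.7 × 10^-5
The 5% rule fails; solving [OH-]² + Kb·[OH-] − Kb·C₀ = 0 exactly:
[OH-] = (−Kb + √(Kb² + 4·Kb·C₀))/2 = 1.63 × 10^-5 M
pOH = 4.79, so pH = 14.00 − pOH = 9.21

pH = 9.21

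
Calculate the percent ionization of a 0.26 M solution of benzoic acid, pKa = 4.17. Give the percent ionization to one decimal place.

C6H5COOH ⇌ C6H5COO- + H+; let x = [H+] at equilibrium.
Ka = 10^(−4.17) = 6.76 × 10^-5
x ≈ √(Ka·C₀) = √(6.76 × 10^-5 × 0.26) = 4.19 × 10^-3 M
Fraction ionized = 4.19 × 10^-3 / 0.26 = 0.0161 → 1.6%

1.6%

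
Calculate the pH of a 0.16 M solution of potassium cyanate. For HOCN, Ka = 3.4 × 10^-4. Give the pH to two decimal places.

pH = 8.34

OCN- is the conjugate base of the weak acid HOCN.
Kb = Kw/Ka = 1.0×10^-14 / 3.4 × 10^-4 = 2.94 × 10^-11
Kb = [OH-]²/(0.16 − [OH-]) = 2.94 × 10^-11
Assume [OH-] ≪ 0.16: [OH-] ≈ √(2.94 × 10^-11 × 0.16) = 2.17 × 10^-6 M
([OH-]/C₀ = 0.0014% < 5%, so the approximation holds.)
pOH = 5.66, so pH = 14.00 − pOH = 8.34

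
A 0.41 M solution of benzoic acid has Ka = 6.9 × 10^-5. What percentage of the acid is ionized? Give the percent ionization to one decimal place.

C6H5COOH ⇌ C6H5COO- + H+; let x = [H+] at equilibrium.
x ≈ √(Ka·C₀) = √(6.9 × 10^-5 × 0.41) = 5.32 × 10^-3 M
Fraction ionized = 5.32 × 10^-3 / 0.41 = 0.0130 → 1.3%

1.3%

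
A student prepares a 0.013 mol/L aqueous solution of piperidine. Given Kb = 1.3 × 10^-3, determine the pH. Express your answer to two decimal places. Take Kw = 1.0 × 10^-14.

pH = 11.55

C5H10NH + H2O ⇌ C5H10NH2+ + OH-
Let x = [OH-] at equilibrium. Kb = x²/(0.013 − x).
The 5% rule fails; solving x² + Kb·x − Kb·C₀ = 0 exactly:
x = (−Kb + √(Kb² + 4·Kb·C₀))/2 = 3.51 × 10^-3 M
pOH = 2.45, so pH = 14.00 − pOH = 11.55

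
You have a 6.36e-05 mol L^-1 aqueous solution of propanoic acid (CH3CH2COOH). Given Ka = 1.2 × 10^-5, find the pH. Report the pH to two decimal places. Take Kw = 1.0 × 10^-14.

pH = 4.65

CH3CH2COOH ⇌ CH3CH2COO- + H+
Ka = [H+]²/(6.36e-05 − [H+]) = 1.2 × 10^-5
Here C₀/Ka ≈ 5.3, so the small-[H+] approximation fails. Use the quadratic:
[H+] = (−Ka + √(Ka² + 4·Ka·C₀))/2 = 2.23 × 10^-5 M
pH = −log[H+] = −log(2.23 × 10^-5) = 4.65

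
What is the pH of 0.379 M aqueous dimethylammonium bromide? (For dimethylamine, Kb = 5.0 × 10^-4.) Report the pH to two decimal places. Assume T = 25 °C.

(CH3)2NH2+ is the conjugate acid of the weak base (CH3)2NH.
Ka = Kw/Kb = 1.0×10^-14 / 5.0 × 10^-4 = 2.00 × 10^-11
Ka = [H+]²/(0.379 − [H+]) = 2.00 × 10^-11
Neglecting [H+] in the denominator: [H+] = √(2.00 × 10^-11 × 0.379) = 2.75 × 10^-6 M
([H+]/C₀ = 0.00073% < 5%, so the approximation holds.)
pH = −log[H+] = −log(2.75 × 10^-6) = 5.56

pH = 5.56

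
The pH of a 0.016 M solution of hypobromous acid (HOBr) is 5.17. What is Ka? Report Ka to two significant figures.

[H+] = 10^(-5.17) = 6.76 × 10^-6 M
At equilibrium [HA] = 0.016 − 6.76 × 10^-6 = 1.60 × 10^-2 M
Ka = [H+][A-]/[HA] = (6.76 × 10^-6)² / 1.60 × 10^-2 = 2.9 × 10^-9

Ka = 2.9 × 10^-9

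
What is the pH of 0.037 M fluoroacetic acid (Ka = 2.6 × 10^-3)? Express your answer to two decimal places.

pH = 2.07

FCH2COOH ⇌ FCH2COO- + H+
From the ICE table, Ka = x²/(0.037 − x) = 2.6 × 10^-3.
Here C₀/Ka ≈ 14.2, so the small-x approximation fails. Use the quadratic:
x = (−Ka + √(Ka² + 4·Ka·C₀))/2 = 8.59 × 10^-3 M
pH = −log(8.59 × 10^-3) = 2.07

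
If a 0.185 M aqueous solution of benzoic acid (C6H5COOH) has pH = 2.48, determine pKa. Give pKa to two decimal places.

pKa = 4.22

[H+] = 10^(-2.48) = 3.31 × 10^-3 M
At equilibrium [HA] = 0.185 − 3.31 × 10^-3 = 1.82 × 10^-1 M
Ka = [H+][A-]/[HA] = (3.31 × 10^-3)² / 1.82 × 10^-1 = 6.02 × 10^-5
pKa = -log(6.02 × 10^-5) = 4.22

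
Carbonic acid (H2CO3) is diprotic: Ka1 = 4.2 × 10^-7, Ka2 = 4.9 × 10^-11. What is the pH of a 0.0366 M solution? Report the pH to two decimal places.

pH = 3.91

Since Ka1 ≫ Ka2, the first ionization dominates [H+].
Ka1 = x²/(0.0366 − x) = 4.2 × 10^-7
x ≈ √(4.2 × 10^-7 × 0.0366) = 1.24 × 10^-4 M
pH = −log(1.24 × 10^-4) = 3.91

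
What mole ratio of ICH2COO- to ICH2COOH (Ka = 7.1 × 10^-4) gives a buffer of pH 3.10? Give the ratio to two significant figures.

ratio = 0.89

pKa = -log(7.1 × 10^-4) = 3.149
pH = pKa + log(r) ⇒ log(r) = 3.10 − 3.149 = -0.049
r = [ICH2COO-]/[ICH2COOH] = 10^(-0.049) = 0.893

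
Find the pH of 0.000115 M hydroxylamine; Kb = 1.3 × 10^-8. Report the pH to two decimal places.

NH2OH + H2O ⇌ NH3OH+ + OH-
Kb = x²/(0.000115 − x) = 1.3 × 10^-8
Since Kb ≪ C₀, x ≈ √(Kb·C₀) = 1.22 × 10^-6 M.
Check: 1.1% ionized — well under 5%, approximation valid.
pOH = 5.91, so pH = 14.00 − pOH = 8.09

pH = 8.09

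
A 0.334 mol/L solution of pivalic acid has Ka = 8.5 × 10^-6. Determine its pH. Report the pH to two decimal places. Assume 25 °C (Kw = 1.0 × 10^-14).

(CH3)3CCOOH ⇌ (CH3)3CCOO- + H+
From the ICE table, Ka = [H+]²/(0.334 − [H+]) = 8.5 × 10^-6.
Since Ka ≪ C₀, [H+] ≈ √(Ka·C₀) = 1.68 × 10^-3 M.
pH = −log[H+] = −log(1.68 × 10^-3) = 2.77

pH = 2.77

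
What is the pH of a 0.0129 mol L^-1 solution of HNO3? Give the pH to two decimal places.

HNO3 is a strong acid and dissociates completely, so [H+] = 0.0129 M.
pH = -log(0.0129) = 1.89

pH = 1.89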